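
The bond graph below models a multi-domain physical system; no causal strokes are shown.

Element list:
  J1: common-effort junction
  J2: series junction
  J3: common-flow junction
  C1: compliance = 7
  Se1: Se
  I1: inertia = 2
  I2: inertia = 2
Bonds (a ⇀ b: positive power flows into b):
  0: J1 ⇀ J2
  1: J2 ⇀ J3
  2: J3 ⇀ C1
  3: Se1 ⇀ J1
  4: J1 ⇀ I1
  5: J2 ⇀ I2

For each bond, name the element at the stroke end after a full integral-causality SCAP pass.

#3 →J1  (source Se1 imposes e)
#0 →J2  (J1 effort already set via bond 3)
#4 →I1  (J1: bond 3 brought effort, rest push out)
#2 →J3  (C1 outputs effort q/C1)
#1 →J2  (only one flow-in slot at J3)
#5 →I2  (only one flow-in slot at J2)

b0 stroke→J2
b1 stroke→J2
b2 stroke→J3
b3 stroke→J1
b4 stroke→I1
b5 stroke→I2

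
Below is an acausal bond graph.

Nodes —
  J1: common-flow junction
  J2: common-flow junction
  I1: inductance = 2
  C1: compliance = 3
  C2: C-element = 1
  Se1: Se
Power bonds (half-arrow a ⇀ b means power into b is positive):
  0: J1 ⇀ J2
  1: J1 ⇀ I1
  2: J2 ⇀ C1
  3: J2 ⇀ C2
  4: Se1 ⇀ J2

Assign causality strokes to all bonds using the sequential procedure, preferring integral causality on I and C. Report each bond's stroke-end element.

bond 4 |J2  (Se1: effort source, stroke at far end)
bond 1 |I1  (I1 outputs flow p/I1)
bond 0 |J1  (1-jn J1 has f-setter on 1)
bond 2 |J2  (J2: bond 0 brought flow, rest push out)
bond 3 |J2  (J2 flow already set via bond 0)

bond 0 →J1
bond 1 →I1
bond 2 →J2
bond 3 →J2
bond 4 →J2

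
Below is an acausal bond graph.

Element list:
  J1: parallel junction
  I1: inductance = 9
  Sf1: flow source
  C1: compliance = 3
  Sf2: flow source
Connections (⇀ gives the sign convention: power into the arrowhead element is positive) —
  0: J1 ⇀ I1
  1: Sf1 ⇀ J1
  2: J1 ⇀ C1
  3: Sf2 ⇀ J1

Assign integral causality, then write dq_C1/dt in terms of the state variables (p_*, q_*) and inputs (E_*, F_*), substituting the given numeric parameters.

β1 stroke→Sf1  (Sf1 (Sf) sets flow on bond)
β3 stroke→Sf2  (Sf2 fixes flow; stroke at Sf2)
β0 stroke→I1  (I1: I, integral causality)
β2 stroke→J1  (J1 needs exactly one e-in)

dq_C1/dt = F_Sf1 + F_Sf2 - p_I1/9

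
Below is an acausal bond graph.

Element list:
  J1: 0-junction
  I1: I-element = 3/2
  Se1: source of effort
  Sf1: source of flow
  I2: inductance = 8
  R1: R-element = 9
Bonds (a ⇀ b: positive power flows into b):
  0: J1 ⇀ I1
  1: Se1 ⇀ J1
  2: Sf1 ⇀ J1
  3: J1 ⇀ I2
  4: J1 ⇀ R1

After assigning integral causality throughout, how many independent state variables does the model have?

2  (I1, I2 all integral)

#1 stroke at J1  (Se1 fixes effort; stroke away)
#2 stroke at Sf1  (Sf1 fixes flow; stroke at Sf1)
#0 stroke at I1  (J1: bond 1 brought effort, rest push out)
#3 stroke at I2  (0-jn J1 has e-setter on 1)
#4 stroke at R1  (0-jn J1 has e-setter on 1)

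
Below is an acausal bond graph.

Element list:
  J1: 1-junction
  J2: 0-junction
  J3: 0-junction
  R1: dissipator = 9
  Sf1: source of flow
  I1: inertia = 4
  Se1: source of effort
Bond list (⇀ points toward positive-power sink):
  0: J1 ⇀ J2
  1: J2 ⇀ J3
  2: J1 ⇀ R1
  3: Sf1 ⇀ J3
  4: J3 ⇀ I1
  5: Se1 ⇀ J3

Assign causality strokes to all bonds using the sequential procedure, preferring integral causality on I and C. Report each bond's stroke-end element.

#3 →Sf1  (Sf1: flow source, stroke at near end)
#5 →J3  (Se1 (Se) sets effort on bond)
#1 →J2  (J3 effort already set via bond 5)
#4 →I1  (common-e at J3 fixed by 5)
#0 →J1  (J2: bond 1 brought effort, rest push out)
#2 →R1  (J1 needs exactly one f-in)

#0 stroke→J1
#1 stroke→J2
#2 stroke→R1
#3 stroke→Sf1
#4 stroke→I1
#5 stroke→J3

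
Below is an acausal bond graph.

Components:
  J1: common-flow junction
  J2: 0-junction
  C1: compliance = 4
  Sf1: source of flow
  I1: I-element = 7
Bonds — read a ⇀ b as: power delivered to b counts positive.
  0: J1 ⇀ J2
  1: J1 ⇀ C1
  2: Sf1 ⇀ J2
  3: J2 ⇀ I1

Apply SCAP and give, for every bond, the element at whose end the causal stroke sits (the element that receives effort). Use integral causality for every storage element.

b0 stroke at J2
b1 stroke at J1
b2 stroke at Sf1
b3 stroke at I1

b2 stroke→Sf1  (Sf1: flow source, stroke at near end)
b1 stroke→J1  (prefer integral on C1)
b0 stroke→J2  (J1: last free bond brings flow in)
b3 stroke→I1  (J2 effort already set via bond 0)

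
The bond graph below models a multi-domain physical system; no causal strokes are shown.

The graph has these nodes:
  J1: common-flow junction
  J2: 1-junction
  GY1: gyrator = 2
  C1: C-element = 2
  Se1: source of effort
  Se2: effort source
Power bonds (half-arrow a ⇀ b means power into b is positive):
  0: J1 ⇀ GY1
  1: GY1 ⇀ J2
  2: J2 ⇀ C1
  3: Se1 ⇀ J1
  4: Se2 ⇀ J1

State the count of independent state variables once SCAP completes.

1  (C1 all integral)

bond 3 →J1  (Se1: effort source, stroke at far end)
bond 4 →J1  (Se2 (Se) sets effort on bond)
bond 0 →GY1  (J1: last free bond brings flow in)
bond 1 →GY1  (GY GY1: same side as bond 0)
bond 2 →J2  (J2: bond 1 brought flow, rest push out)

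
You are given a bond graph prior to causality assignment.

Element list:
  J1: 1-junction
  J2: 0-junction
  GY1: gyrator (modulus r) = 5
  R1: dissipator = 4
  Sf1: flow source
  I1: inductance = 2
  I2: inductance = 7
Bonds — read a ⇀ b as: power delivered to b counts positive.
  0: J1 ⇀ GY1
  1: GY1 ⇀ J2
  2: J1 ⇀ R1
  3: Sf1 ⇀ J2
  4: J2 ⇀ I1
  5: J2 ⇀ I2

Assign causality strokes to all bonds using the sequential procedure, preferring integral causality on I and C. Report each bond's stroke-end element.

β0 stroke→J1
β1 stroke→J2
β2 stroke→R1
β3 stroke→Sf1
β4 stroke→I1
β5 stroke→I2

β3 |Sf1  (source Sf1 imposes f)
β4 |I1  (I1: I, integral causality)
β5 |I2  (I2 integral (f out))
β1 |J2  (J2 needs exactly one e-in)
β0 |J1  (through GY1, causality inverts; strokes same side of GY1)
β2 |R1  (only one flow-in slot at J1)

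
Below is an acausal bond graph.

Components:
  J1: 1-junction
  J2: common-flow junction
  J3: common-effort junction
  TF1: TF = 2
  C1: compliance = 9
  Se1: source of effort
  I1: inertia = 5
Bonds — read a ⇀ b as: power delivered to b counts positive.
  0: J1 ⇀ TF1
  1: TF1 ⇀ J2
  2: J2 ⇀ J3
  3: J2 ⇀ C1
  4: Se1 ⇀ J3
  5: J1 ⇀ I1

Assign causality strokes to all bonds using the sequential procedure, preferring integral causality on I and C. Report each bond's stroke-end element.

b4 stroke at J3  (Se1 (Se) sets effort on bond)
b2 stroke at J2  (0-jn J3 has e-setter on 4)
b3 stroke at J2  (C1 integral (e out))
b1 stroke at TF1  (closing 1-jn rule on J2)
b0 stroke at J1  (TF TF1: opposite of bond 1)
b5 stroke at I1  (J1 needs exactly one f-in)

b0 →J1
b1 →TF1
b2 →J2
b3 →J2
b4 →J3
b5 →I1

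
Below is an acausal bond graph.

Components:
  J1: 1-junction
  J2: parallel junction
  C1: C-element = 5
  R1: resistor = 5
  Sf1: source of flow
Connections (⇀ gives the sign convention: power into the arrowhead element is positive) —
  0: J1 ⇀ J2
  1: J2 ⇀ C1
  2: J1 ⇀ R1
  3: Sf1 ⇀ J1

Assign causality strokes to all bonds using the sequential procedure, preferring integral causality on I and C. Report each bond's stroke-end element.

β3 stroke→Sf1  (Sf1 fixes flow; stroke at Sf1)
β0 stroke→J1  (1-jn J1 has f-setter on 3)
β2 stroke→J1  (1-jn J1 has f-setter on 3)
β1 stroke→J2  (closing 0-jn rule on J2)

β0 →J1
β1 →J2
β2 →J1
β3 →Sf1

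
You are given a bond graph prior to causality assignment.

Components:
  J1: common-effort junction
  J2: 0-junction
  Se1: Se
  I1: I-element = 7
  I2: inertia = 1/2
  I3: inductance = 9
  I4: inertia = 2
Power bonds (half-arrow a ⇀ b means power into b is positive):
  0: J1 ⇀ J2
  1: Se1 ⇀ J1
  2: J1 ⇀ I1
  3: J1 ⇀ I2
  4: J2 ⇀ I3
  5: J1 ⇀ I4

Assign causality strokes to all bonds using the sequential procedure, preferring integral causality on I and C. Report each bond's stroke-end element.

bond 1 →J1  (Se1 fixes effort; stroke away)
bond 0 →J2  (common-e at J1 fixed by 1)
bond 2 →I1  (0-jn J1 has e-setter on 1)
bond 3 →I2  (J1 effort already set via bond 1)
bond 5 →I4  (J1 effort already set via bond 1)
bond 4 →I3  (0-jn J2 has e-setter on 0)

#0 stroke at J2
#1 stroke at J1
#2 stroke at I1
#3 stroke at I2
#4 stroke at I3
#5 stroke at I4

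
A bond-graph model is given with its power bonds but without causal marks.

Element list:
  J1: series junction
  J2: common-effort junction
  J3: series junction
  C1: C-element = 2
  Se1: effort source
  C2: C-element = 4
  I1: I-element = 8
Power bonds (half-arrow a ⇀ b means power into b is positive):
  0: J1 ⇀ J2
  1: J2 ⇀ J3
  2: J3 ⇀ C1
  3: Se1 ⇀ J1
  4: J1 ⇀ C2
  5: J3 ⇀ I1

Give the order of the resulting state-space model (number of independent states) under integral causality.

3  (C1, C2, I1 all integral)

β3 |J1  (source Se1 imposes e)
β2 |J3  (C1 integral (e out))
β4 |J1  (C2: C, integral causality)
β0 |J2  (only one flow-in slot at J1)
β1 |J3  (J2: bond 0 brought effort, rest push out)
β5 |I1  (closing 1-jn rule on J3)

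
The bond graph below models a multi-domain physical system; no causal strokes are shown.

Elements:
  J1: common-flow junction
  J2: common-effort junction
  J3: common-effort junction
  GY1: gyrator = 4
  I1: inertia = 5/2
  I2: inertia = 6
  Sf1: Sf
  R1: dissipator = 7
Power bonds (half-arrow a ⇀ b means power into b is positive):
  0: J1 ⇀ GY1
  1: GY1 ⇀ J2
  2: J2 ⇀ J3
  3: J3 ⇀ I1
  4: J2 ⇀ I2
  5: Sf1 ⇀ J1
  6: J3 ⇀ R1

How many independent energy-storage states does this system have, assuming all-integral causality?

b5 →Sf1  (Sf1: flow source, stroke at near end)
b0 →J1  (1-jn J1 has f-setter on 5)
b1 →J2  (GY1 both-in/both-out from 0)
b2 →J3  (0-jn J2 has e-setter on 1)
b4 →I2  (J2: bond 1 brought effort, rest push out)
b3 →I1  (0-jn J3 has e-setter on 2)
b6 →R1  (0-jn J3 has e-setter on 2)

2  (I1, I2 all integral)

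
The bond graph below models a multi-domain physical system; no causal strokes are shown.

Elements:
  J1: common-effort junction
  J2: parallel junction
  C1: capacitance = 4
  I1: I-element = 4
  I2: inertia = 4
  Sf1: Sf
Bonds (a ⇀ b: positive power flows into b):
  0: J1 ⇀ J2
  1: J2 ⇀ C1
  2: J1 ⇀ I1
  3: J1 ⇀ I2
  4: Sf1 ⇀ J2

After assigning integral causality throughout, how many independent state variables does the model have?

b4 stroke at Sf1  (source Sf1 imposes f)
b1 stroke at J2  (C1: C, integral causality)
b0 stroke at J1  (J2: bond 1 brought effort, rest push out)
b2 stroke at I1  (common-e at J1 fixed by 0)
b3 stroke at I2  (0-jn J1 has e-setter on 0)

3  (C1, I1, I2 all integral)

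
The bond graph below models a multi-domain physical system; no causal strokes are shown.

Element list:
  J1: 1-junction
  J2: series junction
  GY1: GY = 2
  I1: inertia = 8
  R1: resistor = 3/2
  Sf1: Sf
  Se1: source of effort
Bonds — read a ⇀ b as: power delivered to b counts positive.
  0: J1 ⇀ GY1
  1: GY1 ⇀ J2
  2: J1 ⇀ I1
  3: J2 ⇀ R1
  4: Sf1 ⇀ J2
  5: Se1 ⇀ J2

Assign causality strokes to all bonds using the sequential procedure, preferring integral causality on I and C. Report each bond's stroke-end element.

β0 stroke at J1
β1 stroke at J2
β2 stroke at I1
β3 stroke at J2
β4 stroke at Sf1
β5 stroke at J2

β4 stroke at Sf1  (Sf1: flow source, stroke at near end)
β5 stroke at J2  (Se1 (Se) sets effort on bond)
β1 stroke at J2  (J2: bond 4 brought flow, rest push out)
β3 stroke at J2  (J2: bond 4 brought flow, rest push out)
β0 stroke at J1  (GY1 both-in/both-out from 1)
β2 stroke at I1  (J1 needs exactly one f-in)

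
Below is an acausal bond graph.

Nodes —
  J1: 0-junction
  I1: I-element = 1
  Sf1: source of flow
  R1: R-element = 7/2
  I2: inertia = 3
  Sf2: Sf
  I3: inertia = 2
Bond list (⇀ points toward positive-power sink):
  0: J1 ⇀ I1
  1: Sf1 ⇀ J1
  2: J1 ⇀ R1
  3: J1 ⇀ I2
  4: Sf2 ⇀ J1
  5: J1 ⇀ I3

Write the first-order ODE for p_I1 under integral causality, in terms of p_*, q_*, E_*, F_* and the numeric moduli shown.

dp_I1/dt = 7*F_Sf1/2 + 7*F_Sf2/2 - 7*p_I1/2 - 7*p_I2/6 - 7*p_I3/4

b1 stroke→Sf1  (Sf1: flow source, stroke at near end)
b4 stroke→Sf2  (source Sf2 imposes f)
b0 stroke→I1  (I1 integral (f out))
b3 stroke→I2  (I2 integral (f out))
b5 stroke→I3  (I3 integral (f out))
b2 stroke→J1  (J1 needs exactly one e-in)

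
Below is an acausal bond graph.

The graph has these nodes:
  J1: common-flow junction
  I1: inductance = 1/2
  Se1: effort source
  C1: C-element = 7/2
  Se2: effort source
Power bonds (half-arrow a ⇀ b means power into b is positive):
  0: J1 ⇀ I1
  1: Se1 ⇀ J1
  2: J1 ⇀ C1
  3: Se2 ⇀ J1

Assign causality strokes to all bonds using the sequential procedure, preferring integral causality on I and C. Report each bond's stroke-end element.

b0 →I1
b1 →J1
b2 →J1
b3 →J1

b1 |J1  (Se1: effort source, stroke at far end)
b3 |J1  (source Se2 imposes e)
b0 |I1  (prefer integral on I1)
b2 |J1  (1-jn J1 has f-setter on 0)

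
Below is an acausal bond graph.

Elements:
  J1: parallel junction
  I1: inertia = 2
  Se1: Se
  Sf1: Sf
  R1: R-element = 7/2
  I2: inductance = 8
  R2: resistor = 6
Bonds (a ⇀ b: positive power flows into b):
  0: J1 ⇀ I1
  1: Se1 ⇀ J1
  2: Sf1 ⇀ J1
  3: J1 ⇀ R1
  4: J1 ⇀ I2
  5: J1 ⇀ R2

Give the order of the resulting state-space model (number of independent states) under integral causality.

2  (I1, I2 all integral)

b1 |J1  (Se1: effort source, stroke at far end)
b2 |Sf1  (Sf1 fixes flow; stroke at Sf1)
b0 |I1  (J1 effort already set via bond 1)
b3 |R1  (common-e at J1 fixed by 1)
b4 |I2  (J1 effort already set via bond 1)
b5 |R2  (0-jn J1 has e-setter on 1)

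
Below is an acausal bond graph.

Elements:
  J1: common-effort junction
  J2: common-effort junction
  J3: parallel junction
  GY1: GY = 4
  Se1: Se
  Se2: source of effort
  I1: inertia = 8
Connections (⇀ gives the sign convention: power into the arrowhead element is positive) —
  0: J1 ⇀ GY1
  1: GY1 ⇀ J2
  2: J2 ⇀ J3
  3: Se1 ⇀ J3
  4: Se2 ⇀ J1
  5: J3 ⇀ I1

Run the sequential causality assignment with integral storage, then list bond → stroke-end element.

β3 stroke at J3  (Se1 (Se) sets effort on bond)
β4 stroke at J1  (Se2 fixes effort; stroke away)
β0 stroke at GY1  (0-jn J1 has e-setter on 4)
β2 stroke at J2  (0-jn J3 has e-setter on 3)
β5 stroke at I1  (J3: bond 3 brought effort, rest push out)
β1 stroke at GY1  (through GY1, causality inverts; strokes same side of GY1)

b0 →GY1
b1 →GY1
b2 →J2
b3 →J3
b4 →J1
b5 →I1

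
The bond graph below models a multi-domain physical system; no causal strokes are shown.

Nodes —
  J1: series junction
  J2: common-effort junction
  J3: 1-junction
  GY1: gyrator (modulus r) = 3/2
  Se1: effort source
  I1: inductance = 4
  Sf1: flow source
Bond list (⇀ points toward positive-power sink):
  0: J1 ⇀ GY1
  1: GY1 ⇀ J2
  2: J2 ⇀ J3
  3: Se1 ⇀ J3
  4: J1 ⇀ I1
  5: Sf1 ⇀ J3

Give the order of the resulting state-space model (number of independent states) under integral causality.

#3 →J3  (Se1 fixes effort; stroke away)
#5 →Sf1  (source Sf1 imposes f)
#2 →J3  (J3: bond 5 brought flow, rest push out)
#1 →J2  (closing 0-jn rule on J2)
#0 →J1  (GY1 both-in/both-out from 1)
#4 →I1  (J1: last free bond brings flow in)

1  (I1 all integral)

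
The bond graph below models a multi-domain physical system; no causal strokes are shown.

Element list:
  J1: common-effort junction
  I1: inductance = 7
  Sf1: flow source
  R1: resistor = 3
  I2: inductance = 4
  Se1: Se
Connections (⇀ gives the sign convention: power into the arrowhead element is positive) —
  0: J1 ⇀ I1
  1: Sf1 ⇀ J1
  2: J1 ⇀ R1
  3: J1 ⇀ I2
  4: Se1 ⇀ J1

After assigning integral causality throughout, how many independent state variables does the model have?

b1 →Sf1  (Sf1 fixes flow; stroke at Sf1)
b4 →J1  (Se1: effort source, stroke at far end)
b0 →I1  (J1: bond 4 brought effort, rest push out)
b2 →R1  (0-jn J1 has e-setter on 4)
b3 →I2  (J1: bond 4 brought effort, rest push out)

2  (I1, I2 all integral)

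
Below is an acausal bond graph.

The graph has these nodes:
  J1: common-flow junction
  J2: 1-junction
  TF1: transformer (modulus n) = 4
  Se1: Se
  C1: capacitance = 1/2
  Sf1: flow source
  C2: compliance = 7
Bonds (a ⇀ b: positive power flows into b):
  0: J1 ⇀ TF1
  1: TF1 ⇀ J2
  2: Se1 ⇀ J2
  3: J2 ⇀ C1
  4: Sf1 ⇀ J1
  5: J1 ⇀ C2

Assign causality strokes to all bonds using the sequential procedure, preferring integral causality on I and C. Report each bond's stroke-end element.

#2 →J2  (Se1 (Se) sets effort on bond)
#4 →Sf1  (source Sf1 imposes f)
#0 →J1  (1-jn J1 has f-setter on 4)
#5 →J1  (J1 flow already set via bond 4)
#1 →TF1  (TF TF1: opposite of bond 0)
#3 →J2  (common-f at J2 fixed by 1)

β0 →J1
β1 →TF1
β2 →J2
β3 →J2
β4 →Sf1
β5 →J1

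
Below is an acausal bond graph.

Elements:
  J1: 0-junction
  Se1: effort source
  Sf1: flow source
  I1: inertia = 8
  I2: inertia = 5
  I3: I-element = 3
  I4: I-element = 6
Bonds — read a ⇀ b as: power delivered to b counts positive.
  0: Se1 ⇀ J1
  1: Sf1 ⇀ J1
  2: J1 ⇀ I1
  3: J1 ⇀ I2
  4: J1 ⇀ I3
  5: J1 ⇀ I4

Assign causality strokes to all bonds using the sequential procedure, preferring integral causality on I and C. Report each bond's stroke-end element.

bond 0 |J1  (source Se1 imposes e)
bond 1 |Sf1  (source Sf1 imposes f)
bond 2 |I1  (0-jn J1 has e-setter on 0)
bond 3 |I2  (J1 effort already set via bond 0)
bond 4 |I3  (common-e at J1 fixed by 0)
bond 5 |I4  (0-jn J1 has e-setter on 0)

b0 stroke→J1
b1 stroke→Sf1
b2 stroke→I1
b3 stroke→I2
b4 stroke→I3
b5 stroke→I4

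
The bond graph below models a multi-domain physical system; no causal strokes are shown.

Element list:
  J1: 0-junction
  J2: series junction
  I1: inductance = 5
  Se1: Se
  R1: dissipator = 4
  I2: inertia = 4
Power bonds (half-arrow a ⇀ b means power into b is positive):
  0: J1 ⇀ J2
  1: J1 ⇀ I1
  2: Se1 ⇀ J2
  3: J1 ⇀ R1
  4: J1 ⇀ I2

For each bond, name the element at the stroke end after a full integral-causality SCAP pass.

bond 2 stroke→J2  (Se1: effort source, stroke at far end)
bond 0 stroke→J1  (only one flow-in slot at J2)
bond 1 stroke→I1  (0-jn J1 has e-setter on 0)
bond 3 stroke→R1  (J1: bond 0 brought effort, rest push out)
bond 4 stroke→I2  (common-e at J1 fixed by 0)

b0 stroke at J1
b1 stroke at I1
b2 stroke at J2
b3 stroke at R1
b4 stroke at I2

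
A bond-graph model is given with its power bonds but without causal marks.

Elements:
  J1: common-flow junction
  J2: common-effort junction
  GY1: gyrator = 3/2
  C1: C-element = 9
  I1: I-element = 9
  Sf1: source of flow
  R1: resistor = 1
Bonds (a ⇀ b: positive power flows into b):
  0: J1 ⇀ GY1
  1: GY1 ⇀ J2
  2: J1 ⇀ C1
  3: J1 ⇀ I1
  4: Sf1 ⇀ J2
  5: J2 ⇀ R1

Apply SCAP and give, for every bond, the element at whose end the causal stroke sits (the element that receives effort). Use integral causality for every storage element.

#4 stroke→Sf1  (Sf1 (Sf) sets flow on bond)
#2 stroke→J1  (prefer integral on C1)
#3 stroke→I1  (I1 integral (f out))
#0 stroke→J1  (J1 flow already set via bond 3)
#1 stroke→J2  (GY1 both-in/both-out from 0)
#5 stroke→R1  (common-e at J2 fixed by 1)

β0 →J1
β1 →J2
β2 →J1
β3 →I1
β4 →Sf1
β5 →R1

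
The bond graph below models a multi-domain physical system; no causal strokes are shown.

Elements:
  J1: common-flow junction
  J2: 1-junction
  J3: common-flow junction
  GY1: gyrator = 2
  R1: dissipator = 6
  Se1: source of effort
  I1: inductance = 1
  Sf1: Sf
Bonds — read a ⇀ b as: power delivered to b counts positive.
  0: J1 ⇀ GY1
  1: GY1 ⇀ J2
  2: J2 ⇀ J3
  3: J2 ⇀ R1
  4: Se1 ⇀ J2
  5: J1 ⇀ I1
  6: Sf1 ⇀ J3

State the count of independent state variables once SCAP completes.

1  (I1 all integral)

β4 stroke→J2  (Se1 (Se) sets effort on bond)
β6 stroke→Sf1  (source Sf1 imposes f)
β2 stroke→J3  (J3: bond 6 brought flow, rest push out)
β1 stroke→J2  (J2 flow already set via bond 2)
β3 stroke→J2  (J2: bond 2 brought flow, rest push out)
β0 stroke→J1  (GY1 both-in/both-out from 1)
β5 stroke→I1  (J1: last free bond brings flow in)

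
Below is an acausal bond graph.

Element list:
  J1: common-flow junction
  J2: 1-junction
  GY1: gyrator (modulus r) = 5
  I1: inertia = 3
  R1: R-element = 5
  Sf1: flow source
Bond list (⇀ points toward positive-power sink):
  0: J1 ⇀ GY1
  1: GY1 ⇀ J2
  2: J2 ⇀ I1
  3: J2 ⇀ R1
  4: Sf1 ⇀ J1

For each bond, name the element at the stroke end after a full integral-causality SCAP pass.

b0 →J1
b1 →J2
b2 →I1
b3 →J2
b4 →Sf1

bond 4 →Sf1  (source Sf1 imposes f)
bond 0 →J1  (J1 flow already set via bond 4)
bond 1 →J2  (through GY1, causality inverts; strokes same side of GY1)
bond 2 →I1  (I1 outputs flow p/I1)
bond 3 →J2  (1-jn J2 has f-setter on 2)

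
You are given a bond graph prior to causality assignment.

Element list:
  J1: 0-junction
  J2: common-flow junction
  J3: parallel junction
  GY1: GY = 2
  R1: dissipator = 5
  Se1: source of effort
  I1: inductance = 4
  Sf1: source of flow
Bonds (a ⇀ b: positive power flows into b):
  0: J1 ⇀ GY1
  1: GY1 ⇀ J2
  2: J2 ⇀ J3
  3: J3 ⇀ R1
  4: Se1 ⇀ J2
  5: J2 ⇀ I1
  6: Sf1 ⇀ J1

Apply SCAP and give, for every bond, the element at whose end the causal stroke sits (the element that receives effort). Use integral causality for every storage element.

β0 |J1
β1 |J2
β2 |J2
β3 |J3
β4 |J2
β5 |I1
β6 |Sf1

bond 4 →J2  (Se1 (Se) sets effort on bond)
bond 6 →Sf1  (Sf1: flow source, stroke at near end)
bond 0 →J1  (J1 needs exactly one e-in)
bond 1 →J2  (GY1 both-in/both-out from 0)
bond 5 →I1  (I1: I, integral causality)
bond 2 →J2  (1-jn J2 has f-setter on 5)
bond 3 →J3  (J3 needs exactly one e-in)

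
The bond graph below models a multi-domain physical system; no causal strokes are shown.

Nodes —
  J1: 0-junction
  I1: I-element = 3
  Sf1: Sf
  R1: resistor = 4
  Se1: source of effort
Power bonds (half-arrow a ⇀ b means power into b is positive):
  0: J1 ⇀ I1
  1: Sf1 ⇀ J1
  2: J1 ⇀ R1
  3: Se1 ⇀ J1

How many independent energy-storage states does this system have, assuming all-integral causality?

bond 1 stroke at Sf1  (source Sf1 imposes f)
bond 3 stroke at J1  (Se1 fixes effort; stroke away)
bond 0 stroke at I1  (J1 effort already set via bond 3)
bond 2 stroke at R1  (0-jn J1 has e-setter on 3)

1  (I1 all integral)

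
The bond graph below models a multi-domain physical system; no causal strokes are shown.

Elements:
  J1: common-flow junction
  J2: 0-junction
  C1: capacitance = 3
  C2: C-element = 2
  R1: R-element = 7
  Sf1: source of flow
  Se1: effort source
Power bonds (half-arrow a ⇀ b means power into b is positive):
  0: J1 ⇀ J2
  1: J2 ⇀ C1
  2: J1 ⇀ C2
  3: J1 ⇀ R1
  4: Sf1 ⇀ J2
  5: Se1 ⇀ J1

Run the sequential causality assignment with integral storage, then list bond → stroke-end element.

β4 →Sf1  (Sf1 fixes flow; stroke at Sf1)
β5 →J1  (Se1 (Se) sets effort on bond)
β1 →J2  (C1 integral (e out))
β0 →J1  (common-e at J2 fixed by 1)
β2 →J1  (C2 outputs effort q/C2)
β3 →R1  (J1 needs exactly one f-in)

bond 0 →J1
bond 1 →J2
bond 2 →J1
bond 3 →R1
bond 4 →Sf1
bond 5 →J1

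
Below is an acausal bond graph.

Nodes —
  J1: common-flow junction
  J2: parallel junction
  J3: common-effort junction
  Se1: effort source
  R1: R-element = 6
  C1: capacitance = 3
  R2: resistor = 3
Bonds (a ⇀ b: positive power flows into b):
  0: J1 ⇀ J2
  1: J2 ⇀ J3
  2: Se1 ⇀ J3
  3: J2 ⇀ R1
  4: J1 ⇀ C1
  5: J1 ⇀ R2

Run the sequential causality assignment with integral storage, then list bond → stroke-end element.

b2 →J3  (Se1: effort source, stroke at far end)
b1 →J2  (0-jn J3 has e-setter on 2)
b0 →J1  (common-e at J2 fixed by 1)
b3 →R1  (common-e at J2 fixed by 1)
b4 →J1  (C1: C, integral causality)
b5 →R2  (J1 needs exactly one f-in)

b0 stroke→J1
b1 stroke→J2
b2 stroke→J3
b3 stroke→R1
b4 stroke→J1
b5 stroke→R2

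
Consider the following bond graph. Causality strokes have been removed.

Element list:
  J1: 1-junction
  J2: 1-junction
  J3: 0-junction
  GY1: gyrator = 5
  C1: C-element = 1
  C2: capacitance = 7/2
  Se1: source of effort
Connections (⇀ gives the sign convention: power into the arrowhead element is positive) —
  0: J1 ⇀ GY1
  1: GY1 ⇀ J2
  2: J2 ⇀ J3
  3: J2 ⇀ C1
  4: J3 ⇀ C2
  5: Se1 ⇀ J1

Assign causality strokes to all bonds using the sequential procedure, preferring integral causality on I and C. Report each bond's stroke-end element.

bond 5 →J1  (Se1 (Se) sets effort on bond)
bond 0 →GY1  (J1 needs exactly one f-in)
bond 1 →GY1  (GY1: gyrator matches bond 0)
bond 2 →J2  (common-f at J2 fixed by 1)
bond 3 →J2  (J2 flow already set via bond 1)
bond 4 →J3  (closing 0-jn rule on J3)

bond 0 →GY1
bond 1 →GY1
bond 2 →J2
bond 3 →J2
bond 4 →J3
bond 5 →J1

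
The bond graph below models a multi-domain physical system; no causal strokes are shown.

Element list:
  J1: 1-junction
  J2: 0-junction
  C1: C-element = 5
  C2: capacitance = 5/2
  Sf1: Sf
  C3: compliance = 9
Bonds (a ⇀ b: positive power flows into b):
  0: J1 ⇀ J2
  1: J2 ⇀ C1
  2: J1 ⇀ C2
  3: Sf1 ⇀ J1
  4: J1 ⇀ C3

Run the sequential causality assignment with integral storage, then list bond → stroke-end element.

β3 |Sf1  (Sf1 fixes flow; stroke at Sf1)
β0 |J1  (common-f at J1 fixed by 3)
β2 |J1  (J1: bond 3 brought flow, rest push out)
β4 |J1  (J1: bond 3 brought flow, rest push out)
β1 |J2  (J2 needs exactly one e-in)

β0 →J1
β1 →J2
β2 →J1
β3 →Sf1
β4 →J1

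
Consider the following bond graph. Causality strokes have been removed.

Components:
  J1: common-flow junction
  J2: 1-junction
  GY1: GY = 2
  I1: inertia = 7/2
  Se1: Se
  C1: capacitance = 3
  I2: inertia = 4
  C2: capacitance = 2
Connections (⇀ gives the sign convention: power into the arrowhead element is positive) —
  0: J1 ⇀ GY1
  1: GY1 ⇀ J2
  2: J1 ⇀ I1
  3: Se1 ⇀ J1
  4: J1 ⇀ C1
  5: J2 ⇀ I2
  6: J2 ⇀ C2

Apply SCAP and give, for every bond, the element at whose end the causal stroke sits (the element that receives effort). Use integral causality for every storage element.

bond 3 →J1  (source Se1 imposes e)
bond 2 →I1  (I1: I, integral causality)
bond 0 →J1  (1-jn J1 has f-setter on 2)
bond 4 →J1  (common-f at J1 fixed by 2)
bond 1 →J2  (GY1: gyrator matches bond 0)
bond 5 →I2  (I2 outputs flow p/I2)
bond 6 →J2  (1-jn J2 has f-setter on 5)

bond 0 →J1
bond 1 →J2
bond 2 →I1
bond 3 →J1
bond 4 →J1
bond 5 →I2
bond 6 →J2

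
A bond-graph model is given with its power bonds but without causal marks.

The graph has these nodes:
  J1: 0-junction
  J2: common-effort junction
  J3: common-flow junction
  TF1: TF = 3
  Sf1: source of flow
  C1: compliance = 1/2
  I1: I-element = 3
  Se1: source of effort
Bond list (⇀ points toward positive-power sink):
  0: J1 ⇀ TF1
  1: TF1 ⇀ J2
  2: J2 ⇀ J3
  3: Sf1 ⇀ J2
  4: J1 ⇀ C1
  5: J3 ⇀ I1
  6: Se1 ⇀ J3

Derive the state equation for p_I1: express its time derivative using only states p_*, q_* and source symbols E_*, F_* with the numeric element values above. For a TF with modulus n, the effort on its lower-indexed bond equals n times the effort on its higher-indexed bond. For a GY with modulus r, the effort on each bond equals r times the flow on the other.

β3 stroke→Sf1  (Sf1 (Sf) sets flow on bond)
β6 stroke→J3  (Se1 (Se) sets effort on bond)
β4 stroke→J1  (C1: C, integral causality)
β0 stroke→TF1  (J1 effort already set via bond 4)
β1 stroke→J2  (TF1: transformer flips bond 0)
β2 stroke→J3  (0-jn J2 has e-setter on 1)
β5 stroke→I1  (J3: last free bond brings flow in)

dp_I1/dt = E_Se1 + 2*q_C1/3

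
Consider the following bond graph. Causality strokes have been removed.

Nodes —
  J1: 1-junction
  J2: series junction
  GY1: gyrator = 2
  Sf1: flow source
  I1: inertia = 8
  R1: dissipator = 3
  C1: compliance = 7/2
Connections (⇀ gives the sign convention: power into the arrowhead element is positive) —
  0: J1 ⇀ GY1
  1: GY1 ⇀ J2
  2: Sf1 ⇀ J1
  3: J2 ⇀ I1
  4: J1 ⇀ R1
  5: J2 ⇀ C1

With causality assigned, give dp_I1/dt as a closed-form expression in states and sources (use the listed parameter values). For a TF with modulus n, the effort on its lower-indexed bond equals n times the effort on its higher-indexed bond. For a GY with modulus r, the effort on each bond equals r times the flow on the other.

bond 2 |Sf1  (source Sf1 imposes f)
bond 0 |J1  (common-f at J1 fixed by 2)
bond 4 |J1  (J1 flow already set via bond 2)
bond 1 |J2  (GY1: gyrator matches bond 0)
bond 3 |I1  (prefer integral on I1)
bond 5 |J2  (common-f at J2 fixed by 3)

dp_I1/dt = 2*F_Sf1 - 2*q_C1/7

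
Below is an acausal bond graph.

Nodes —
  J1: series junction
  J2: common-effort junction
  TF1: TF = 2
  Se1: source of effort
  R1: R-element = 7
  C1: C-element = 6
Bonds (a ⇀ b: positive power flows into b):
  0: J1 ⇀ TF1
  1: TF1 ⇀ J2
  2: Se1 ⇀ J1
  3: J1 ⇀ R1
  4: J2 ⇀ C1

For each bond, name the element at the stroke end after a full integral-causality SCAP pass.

β2 →J1  (Se1: effort source, stroke at far end)
β4 →J2  (C1 outputs effort q/C1)
β1 →TF1  (J2: bond 4 brought effort, rest push out)
β0 →J1  (TF1 one-in-one-out from 1)
β3 →R1  (J1 needs exactly one f-in)

β0 |J1
β1 |TF1
β2 |J1
β3 |R1
β4 |J2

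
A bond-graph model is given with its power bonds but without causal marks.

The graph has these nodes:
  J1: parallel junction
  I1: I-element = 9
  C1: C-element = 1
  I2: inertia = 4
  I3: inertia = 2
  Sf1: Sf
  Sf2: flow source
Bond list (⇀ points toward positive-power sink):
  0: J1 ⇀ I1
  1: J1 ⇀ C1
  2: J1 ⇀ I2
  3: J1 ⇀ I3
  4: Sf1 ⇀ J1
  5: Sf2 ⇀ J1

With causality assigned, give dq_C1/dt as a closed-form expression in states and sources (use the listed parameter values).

dq_C1/dt = F_Sf1 + F_Sf2 - p_I1/9 - p_I2/4 - p_I3/2

b4 stroke at Sf1  (source Sf1 imposes f)
b5 stroke at Sf2  (source Sf2 imposes f)
b0 stroke at I1  (I1 integral (f out))
b1 stroke at J1  (prefer integral on C1)
b2 stroke at I2  (J1 effort already set via bond 1)
b3 stroke at I3  (0-jn J1 has e-setter on 1)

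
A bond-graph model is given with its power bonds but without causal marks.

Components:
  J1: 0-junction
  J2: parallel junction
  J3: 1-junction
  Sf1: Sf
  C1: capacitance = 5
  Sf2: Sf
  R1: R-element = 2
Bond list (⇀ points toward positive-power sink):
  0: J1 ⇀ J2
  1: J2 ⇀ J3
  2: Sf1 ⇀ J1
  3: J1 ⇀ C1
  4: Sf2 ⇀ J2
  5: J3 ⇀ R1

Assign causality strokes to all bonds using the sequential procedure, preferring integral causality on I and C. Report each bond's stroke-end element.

b0 stroke at J2
b1 stroke at J3
b2 stroke at Sf1
b3 stroke at J1
b4 stroke at Sf2
b5 stroke at R1

bond 2 stroke at Sf1  (Sf1: flow source, stroke at near end)
bond 4 stroke at Sf2  (source Sf2 imposes f)
bond 3 stroke at J1  (C1 integral (e out))
bond 0 stroke at J2  (J1: bond 3 brought effort, rest push out)
bond 1 stroke at J3  (J2: bond 0 brought effort, rest push out)
bond 5 stroke at R1  (J3: last free bond brings flow in)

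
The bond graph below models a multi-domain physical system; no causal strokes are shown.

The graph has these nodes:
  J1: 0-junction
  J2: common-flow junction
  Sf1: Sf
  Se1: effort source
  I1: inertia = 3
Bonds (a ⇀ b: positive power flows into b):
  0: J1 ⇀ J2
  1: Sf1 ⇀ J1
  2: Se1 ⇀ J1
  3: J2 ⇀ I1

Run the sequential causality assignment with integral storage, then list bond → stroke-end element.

b1 stroke→Sf1  (source Sf1 imposes f)
b2 stroke→J1  (source Se1 imposes e)
b0 stroke→J2  (0-jn J1 has e-setter on 2)
b3 stroke→I1  (closing 1-jn rule on J2)

bond 0 stroke at J2
bond 1 stroke at Sf1
bond 2 stroke at J1
bond 3 stroke at I1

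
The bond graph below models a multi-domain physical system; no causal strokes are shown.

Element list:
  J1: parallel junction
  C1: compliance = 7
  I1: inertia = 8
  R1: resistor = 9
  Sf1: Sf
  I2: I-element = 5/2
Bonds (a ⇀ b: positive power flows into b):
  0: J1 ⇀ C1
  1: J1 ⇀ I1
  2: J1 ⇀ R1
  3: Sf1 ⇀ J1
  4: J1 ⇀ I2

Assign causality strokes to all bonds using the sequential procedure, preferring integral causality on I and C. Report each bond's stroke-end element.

#3 |Sf1  (Sf1 fixes flow; stroke at Sf1)
#0 |J1  (prefer integral on C1)
#1 |I1  (common-e at J1 fixed by 0)
#2 |R1  (J1: bond 0 brought effort, rest push out)
#4 |I2  (common-e at J1 fixed by 0)

bond 0 stroke→J1
bond 1 stroke→I1
bond 2 stroke→R1
bond 3 stroke→Sf1
bond 4 stroke→I2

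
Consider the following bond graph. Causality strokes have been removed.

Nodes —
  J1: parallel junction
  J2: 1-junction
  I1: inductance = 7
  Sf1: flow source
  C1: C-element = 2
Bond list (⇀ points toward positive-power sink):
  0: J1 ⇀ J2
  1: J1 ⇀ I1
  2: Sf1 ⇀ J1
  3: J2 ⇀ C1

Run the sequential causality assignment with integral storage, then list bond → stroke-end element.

b0 stroke→J1
b1 stroke→I1
b2 stroke→Sf1
b3 stroke→J2

#2 →Sf1  (source Sf1 imposes f)
#1 →I1  (I1 integral (f out))
#0 →J1  (only one effort-in slot at J1)
#3 →J2  (1-jn J2 has f-setter on 0)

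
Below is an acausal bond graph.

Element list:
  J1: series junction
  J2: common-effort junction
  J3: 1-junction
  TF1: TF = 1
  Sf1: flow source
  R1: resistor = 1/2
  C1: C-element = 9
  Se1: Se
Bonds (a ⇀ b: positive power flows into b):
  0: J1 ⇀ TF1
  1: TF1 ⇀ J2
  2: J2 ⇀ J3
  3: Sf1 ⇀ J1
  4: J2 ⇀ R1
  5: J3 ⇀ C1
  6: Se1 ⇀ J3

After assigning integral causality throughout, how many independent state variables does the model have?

#3 stroke→Sf1  (Sf1 fixes flow; stroke at Sf1)
#6 stroke→J3  (Se1 (Se) sets effort on bond)
#0 stroke→J1  (J1: bond 3 brought flow, rest push out)
#1 stroke→TF1  (TF1: transformer flips bond 0)
#5 stroke→J3  (C1 integral (e out))
#2 stroke→J2  (J3 needs exactly one f-in)
#4 stroke→R1  (J2: bond 2 brought effort, rest push out)

1  (C1 all integral)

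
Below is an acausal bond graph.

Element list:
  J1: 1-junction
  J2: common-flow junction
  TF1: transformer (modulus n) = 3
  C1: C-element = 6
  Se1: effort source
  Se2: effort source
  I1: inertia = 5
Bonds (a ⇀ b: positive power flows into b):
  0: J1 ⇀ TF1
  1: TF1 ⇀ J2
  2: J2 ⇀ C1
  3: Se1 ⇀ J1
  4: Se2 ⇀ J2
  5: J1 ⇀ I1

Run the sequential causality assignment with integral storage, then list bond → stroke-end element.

β3 →J1  (source Se1 imposes e)
β4 →J2  (Se2: effort source, stroke at far end)
β2 →J2  (C1: C, integral causality)
β1 →TF1  (J2 needs exactly one f-in)
β0 →J1  (TF1: transformer flips bond 1)
β5 →I1  (J1 needs exactly one f-in)

β0 |J1
β1 |TF1
β2 |J2
β3 |J1
β4 |J2
β5 |I1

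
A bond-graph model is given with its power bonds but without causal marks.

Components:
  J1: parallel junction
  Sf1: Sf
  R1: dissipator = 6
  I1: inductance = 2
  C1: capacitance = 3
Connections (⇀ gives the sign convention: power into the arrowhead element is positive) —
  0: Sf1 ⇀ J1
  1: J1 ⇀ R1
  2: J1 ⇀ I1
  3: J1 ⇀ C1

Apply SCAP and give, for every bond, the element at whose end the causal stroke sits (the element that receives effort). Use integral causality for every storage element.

β0 →Sf1
β1 →R1
β2 →I1
β3 →J1

#0 |Sf1  (Sf1 fixes flow; stroke at Sf1)
#2 |I1  (prefer integral on I1)
#3 |J1  (C1 integral (e out))
#1 |R1  (0-jn J1 has e-setter on 3)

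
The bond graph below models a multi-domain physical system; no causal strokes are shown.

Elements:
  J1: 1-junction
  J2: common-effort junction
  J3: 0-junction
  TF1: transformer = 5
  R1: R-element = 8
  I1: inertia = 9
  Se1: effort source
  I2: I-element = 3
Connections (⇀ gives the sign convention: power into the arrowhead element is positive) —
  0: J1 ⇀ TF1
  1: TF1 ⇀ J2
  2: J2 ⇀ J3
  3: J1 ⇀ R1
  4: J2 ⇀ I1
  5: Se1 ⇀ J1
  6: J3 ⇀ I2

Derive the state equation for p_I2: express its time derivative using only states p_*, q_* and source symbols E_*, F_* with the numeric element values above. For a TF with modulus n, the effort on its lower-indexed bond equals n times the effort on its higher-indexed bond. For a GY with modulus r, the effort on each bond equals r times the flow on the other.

b5 stroke→J1  (source Se1 imposes e)
b4 stroke→I1  (I1: I, integral causality)
b6 stroke→I2  (I2 integral (f out))
b2 stroke→J3  (J3 needs exactly one e-in)
b1 stroke→J2  (closing 0-jn rule on J2)
b0 stroke→TF1  (TF TF1: opposite of bond 1)
b3 stroke→J1  (1-jn J1 has f-setter on 0)

dp_I2/dt = E_Se1/5 - 8*p_I1/225 - 8*p_I2/75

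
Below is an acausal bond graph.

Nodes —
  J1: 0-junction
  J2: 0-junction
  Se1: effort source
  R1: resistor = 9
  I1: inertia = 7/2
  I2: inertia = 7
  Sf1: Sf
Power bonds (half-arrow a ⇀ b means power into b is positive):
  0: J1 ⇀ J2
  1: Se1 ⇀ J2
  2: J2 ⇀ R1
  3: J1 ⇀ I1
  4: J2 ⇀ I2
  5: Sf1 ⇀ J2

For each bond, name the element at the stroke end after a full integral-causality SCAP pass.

#1 |J2  (source Se1 imposes e)
#5 |Sf1  (Sf1 fixes flow; stroke at Sf1)
#0 |J1  (J2: bond 1 brought effort, rest push out)
#2 |R1  (common-e at J2 fixed by 1)
#4 |I2  (J2 effort already set via bond 1)
#3 |I1  (common-e at J1 fixed by 0)

#0 →J1
#1 →J2
#2 →R1
#3 →I1
#4 →I2
#5 →Sf1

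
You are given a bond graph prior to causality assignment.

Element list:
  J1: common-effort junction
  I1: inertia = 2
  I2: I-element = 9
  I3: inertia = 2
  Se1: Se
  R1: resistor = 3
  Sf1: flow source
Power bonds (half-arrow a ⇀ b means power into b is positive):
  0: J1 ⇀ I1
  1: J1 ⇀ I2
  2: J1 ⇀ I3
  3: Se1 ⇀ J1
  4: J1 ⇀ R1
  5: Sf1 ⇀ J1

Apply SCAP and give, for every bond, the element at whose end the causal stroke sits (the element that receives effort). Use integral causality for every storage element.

β0 →I1
β1 →I2
β2 →I3
β3 →J1
β4 →R1
β5 →Sf1

b3 stroke→J1  (Se1 (Se) sets effort on bond)
b5 stroke→Sf1  (Sf1 (Sf) sets flow on bond)
b0 stroke→I1  (common-e at J1 fixed by 3)
b1 stroke→I2  (J1 effort already set via bond 3)
b2 stroke→I3  (0-jn J1 has e-setter on 3)
b4 stroke→R1  (0-jn J1 has e-setter on 3)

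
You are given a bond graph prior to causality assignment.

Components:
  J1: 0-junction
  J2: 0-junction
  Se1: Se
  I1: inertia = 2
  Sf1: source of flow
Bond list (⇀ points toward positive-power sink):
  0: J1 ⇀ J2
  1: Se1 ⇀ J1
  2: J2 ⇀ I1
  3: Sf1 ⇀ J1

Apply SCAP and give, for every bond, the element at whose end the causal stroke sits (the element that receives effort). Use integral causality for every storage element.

β1 |J1  (Se1 (Se) sets effort on bond)
β3 |Sf1  (Sf1 (Sf) sets flow on bond)
β0 |J2  (J1: bond 1 brought effort, rest push out)
β2 |I1  (J2 effort already set via bond 0)

bond 0 →J2
bond 1 →J1
bond 2 →I1
bond 3 →Sf1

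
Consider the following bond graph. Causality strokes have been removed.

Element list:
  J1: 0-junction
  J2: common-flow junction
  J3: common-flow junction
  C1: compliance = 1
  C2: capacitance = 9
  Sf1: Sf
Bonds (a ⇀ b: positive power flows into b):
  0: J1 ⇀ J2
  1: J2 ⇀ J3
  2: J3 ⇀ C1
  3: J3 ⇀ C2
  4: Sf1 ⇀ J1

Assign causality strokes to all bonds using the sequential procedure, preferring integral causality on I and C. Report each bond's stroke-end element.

#0 stroke→J1
#1 stroke→J2
#2 stroke→J3
#3 stroke→J3
#4 stroke→Sf1

bond 4 |Sf1  (source Sf1 imposes f)
bond 0 |J1  (closing 0-jn rule on J1)
bond 1 |J2  (1-jn J2 has f-setter on 0)
bond 2 |J3  (1-jn J3 has f-setter on 1)
bond 3 |J3  (J3: bond 1 brought flow, rest push out)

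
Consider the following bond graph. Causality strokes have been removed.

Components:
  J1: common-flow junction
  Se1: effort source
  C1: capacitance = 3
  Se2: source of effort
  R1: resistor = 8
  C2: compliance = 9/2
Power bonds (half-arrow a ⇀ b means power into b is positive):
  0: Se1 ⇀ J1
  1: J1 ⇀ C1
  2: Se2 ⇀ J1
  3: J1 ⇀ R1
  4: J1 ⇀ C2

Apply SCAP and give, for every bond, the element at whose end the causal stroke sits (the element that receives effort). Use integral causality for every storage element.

β0 |J1
β1 |J1
β2 |J1
β3 |R1
β4 |J1

b0 stroke at J1  (source Se1 imposes e)
b2 stroke at J1  (Se2 (Se) sets effort on bond)
b1 stroke at J1  (prefer integral on C1)
b4 stroke at J1  (prefer integral on C2)
b3 stroke at R1  (closing 1-jn rule on J1)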